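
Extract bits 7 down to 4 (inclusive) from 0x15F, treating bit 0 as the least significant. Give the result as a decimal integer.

v = 0101011111
Shift right by 4: 010101
Mask low 4 bits: 0101 = 5

5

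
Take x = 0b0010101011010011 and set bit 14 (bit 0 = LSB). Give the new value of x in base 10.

x = 0010101011010011
bit 14 is currently 0; set it via x | (1 << 14) = x | 16384
→ 0110101011010011 = 27347

27347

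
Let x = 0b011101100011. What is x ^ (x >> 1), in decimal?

1234

x = 11101100011 = 1891
x>>1 = 01110110001
XOR  = 10011010010 = 1234
(x ^ (x >> 1) gives the standard binary-reflected Gray code of x.)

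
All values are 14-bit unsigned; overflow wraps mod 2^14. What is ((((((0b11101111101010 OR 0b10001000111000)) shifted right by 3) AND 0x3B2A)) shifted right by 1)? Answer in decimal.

405

0b11101111101010 = 11101111101010
0b10001000111000 = 10001000111000
→ OR → 11101111111010 = 15354
→ shifted right by 3 → 00011101111111 = 1919
0x3B2A = 11101100101010
→ AND → 00001100101010 = 810
→ shifted right by 1 → 00000110010101 = 405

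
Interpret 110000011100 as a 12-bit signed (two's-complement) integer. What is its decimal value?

pattern = 110000011100 (MSB is 1 ⇒ negative)
Invert: 001111100011, add 1 → 001111100100 = 996, so the value is -996.
(Equivalently: 3100 - 2^12 = 3100 - 4096 = -996.)

-996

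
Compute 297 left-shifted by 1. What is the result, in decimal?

594

297 = 0100101001
shift left by 1 → 1001010010 = 594
(equivalently, 297 × 2^1 = 297 × 2)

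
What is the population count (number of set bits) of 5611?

9

5611 = 1010111101011
Count the 1s: 1 + 1 + 1 + 1 + 1 + 1 + 1 + 1 + 1 = 9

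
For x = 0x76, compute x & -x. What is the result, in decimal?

2

x = 1110110 = 118
-x (two's complement) = …0001010
AND   = 0000010 = 2
(x & -x isolates the lowest set bit of x.)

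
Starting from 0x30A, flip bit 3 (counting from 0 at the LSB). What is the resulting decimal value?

x = 01100001010
bit 3 is currently 1; toggle it via x ^ (1 << 3) = x ^ 8
→ 01100000010 = 770

770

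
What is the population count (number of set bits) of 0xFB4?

0xFB4 = 111110110100
Count the 1s: 1 + 1 + 1 + 1 + 1 + 1 + 1 + 1 = 8

8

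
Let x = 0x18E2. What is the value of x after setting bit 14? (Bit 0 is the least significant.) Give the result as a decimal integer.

22754

x = 001100011100010
bit 14 is currently 0; set it via x | (1 << 14) = x | 16384
→ 101100011100010 = 22754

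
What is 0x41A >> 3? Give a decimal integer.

0x41A = 10000011010
shift right by 3 → 00010000011 = 131
(equivalently, floor(1050 / 8))

131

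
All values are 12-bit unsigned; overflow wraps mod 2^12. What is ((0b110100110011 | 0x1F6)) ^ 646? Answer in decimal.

0b110100110011 = 110100110011
0x1F6 = 000111110110
→ | → 110111110111 = 3575
646 = 001010000110
→ ^ → 111101110001 = 3953

3953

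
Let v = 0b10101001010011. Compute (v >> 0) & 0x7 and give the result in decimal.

3

v = 10101001010011
Shift right by 0: 10101001010011
Mask low 3 bits: 011 = 3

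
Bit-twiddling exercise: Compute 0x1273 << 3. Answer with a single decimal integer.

0x1273 = 0001001001110011
shift left by 3 → 1001001110011000 = 37784
(equivalently, 4723 × 2^3 = 4723 × 8)

37784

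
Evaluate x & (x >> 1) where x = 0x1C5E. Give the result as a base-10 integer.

x = 1110001011110 = 7262
x>>1 = 0111000101111
AND  = 0110000001110 = 3086
(x & (x >> 1) has a 1 wherever x has two consecutive 1 bits.)

3086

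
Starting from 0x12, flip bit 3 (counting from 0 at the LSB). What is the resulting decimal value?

x = 0000010010
bit 3 is currently 0; toggle it via x ^ (1 << 3) = x ^ 8
→ 0000011010 = 26

26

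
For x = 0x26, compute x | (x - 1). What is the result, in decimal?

x = 100110 = 38
x - 1 = 100101
OR    = 100111 = 39
(x | (x - 1) sets all bits below the lowest set bit.)

39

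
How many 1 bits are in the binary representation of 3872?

5

3872 = 111100100000
Count the 1s: 1 + 1 + 1 + 1 + 1 = 5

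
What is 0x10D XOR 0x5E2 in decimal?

1263

0x10D = 00100001101
0x5E2 = 10111100010
XOR → 10011101111 = 1263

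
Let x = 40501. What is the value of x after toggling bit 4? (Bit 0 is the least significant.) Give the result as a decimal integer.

x = 1001111000110101
bit 4 is currently 1; toggle it via x ^ (1 << 4) = x ^ 16
→ 1001111000100101 = 40485

40485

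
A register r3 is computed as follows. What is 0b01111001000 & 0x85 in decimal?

128

a = 1111001000
0x85 = 0010000101
AND → 0010000000 = 128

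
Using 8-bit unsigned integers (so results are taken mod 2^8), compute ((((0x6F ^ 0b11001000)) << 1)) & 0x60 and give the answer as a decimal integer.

0x6F = 01101111
0b11001000 = 11001000
→ ^ → 10100111 = 167
→ << 1 (mod 2^8) → 01001110 = 78
0x60 = 01100000
→ & → 01000000 = 64

64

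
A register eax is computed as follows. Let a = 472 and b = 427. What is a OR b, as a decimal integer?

507

472 = 111011000
427 = 110101011
 OR → 111111011 = 507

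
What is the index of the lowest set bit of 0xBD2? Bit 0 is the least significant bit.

0xBD2 = 101111010010
Trailing zeros: 1, so the lowest set bit is bit 1 (value 2).

1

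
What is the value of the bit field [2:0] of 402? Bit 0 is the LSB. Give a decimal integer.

v = 110010010
Shift right by 0: 110010010
Mask low 3 bits: 010 = 2

2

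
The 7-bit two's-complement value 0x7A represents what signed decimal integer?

pattern = 1111010 (MSB is 1 ⇒ negative)
Invert: 0000101, add 1 → 0000110 = 6, so the value is -6.
(Equivalently: 122 - 2^7 = 122 - 128 = -6.)

-6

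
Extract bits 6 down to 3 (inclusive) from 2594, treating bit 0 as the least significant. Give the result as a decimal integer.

v = 101000100010
Shift right by 3: 101000100
Mask low 4 bits: 0100 = 4

4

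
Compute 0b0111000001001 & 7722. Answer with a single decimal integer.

a = 0111000001001
7722 = 1111000101010
AND → 0111000001000 = 3592

3592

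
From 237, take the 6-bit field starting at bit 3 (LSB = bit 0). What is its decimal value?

v = 011101101
Shift right by 3: 011101
Mask low 6 bits: 011101 = 29

29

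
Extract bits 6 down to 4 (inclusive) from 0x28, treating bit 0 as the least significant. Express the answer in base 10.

2

v = 000101000
Shift right by 4: 00010
Mask low 3 bits: 010 = 2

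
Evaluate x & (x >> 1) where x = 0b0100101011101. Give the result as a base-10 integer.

x = 100101011101 = 2397
x>>1 = 010010101110
AND  = 000000001100 = 12
(x & (x >> 1) has a 1 wherever x has two consecutive 1 bits.)

12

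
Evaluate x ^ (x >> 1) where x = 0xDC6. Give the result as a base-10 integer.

x = 110111000110 = 3526
x>>1 = 011011100011
XOR  = 101100100101 = 2853
(x ^ (x >> 1) gives the standard binary-reflected Gray code of x.)

2853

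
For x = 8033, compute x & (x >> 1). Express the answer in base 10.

x = 1111101100001 = 8033
x>>1 = 0111110110000
AND  = 0111100100000 = 3872
(x & (x >> 1) has a 1 wherever x has two consecutive 1 bits.)

3872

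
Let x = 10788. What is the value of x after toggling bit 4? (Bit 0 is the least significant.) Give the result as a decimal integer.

10804

x = 10101000100100
bit 4 is currently 0; toggle it via x ^ (1 << 4) = x ^ 16
→ 10101000110100 = 10804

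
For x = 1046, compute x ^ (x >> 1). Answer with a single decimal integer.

x = 10000010110 = 1046
x>>1 = 01000001011
XOR  = 11000011101 = 1565
(x ^ (x >> 1) gives the standard binary-reflected Gray code of x.)

1565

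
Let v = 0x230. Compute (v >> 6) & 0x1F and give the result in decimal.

8

v = 001000110000
Shift right by 6: 001000
Mask low 5 bits: 01000 = 8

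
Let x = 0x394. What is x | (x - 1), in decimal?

919

x = 1110010100 = 916
x - 1 = 1110010011
OR    = 1110010111 = 919
(x | (x - 1) sets all bits below the lowest set bit.)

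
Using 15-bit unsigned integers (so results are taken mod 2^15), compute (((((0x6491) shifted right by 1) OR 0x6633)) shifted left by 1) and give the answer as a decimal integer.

0x6491 = 110010010010001
→ shifted right by 1 → 011001001001000 = 12872
0x6633 = 110011000110011
→ OR → 111011001111011 = 30331
→ shifted left by 1 (mod 2^15) → 110110011110110 = 27894

27894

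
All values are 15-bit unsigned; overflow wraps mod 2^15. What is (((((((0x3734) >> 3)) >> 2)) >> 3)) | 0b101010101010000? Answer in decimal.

21879

0x3734 = 011011100110100
→ >> 3 → 000011011100110 = 1766
→ >> 2 → 000000110111001 = 441
→ >> 3 → 000000000110111 = 55
0b101010101010000 = 101010101010000
→ | → 101010101110111 = 21879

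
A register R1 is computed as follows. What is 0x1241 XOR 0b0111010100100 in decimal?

0x1241 = 1001001000001
b = 0111010100100
XOR → 1110011100101 = 7397

7397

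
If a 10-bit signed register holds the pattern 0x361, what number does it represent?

pattern = 1101100001 (MSB is 1 ⇒ negative)
Invert: 0010011110, add 1 → 0010011111 = 159, so the value is -159.
(Equivalently: 865 - 2^10 = 865 - 1024 = -159.)

-159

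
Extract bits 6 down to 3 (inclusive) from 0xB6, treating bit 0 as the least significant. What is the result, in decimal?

6

v = 10110110
Shift right by 3: 10110
Mask low 4 bits: 0110 = 6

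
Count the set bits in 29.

4

29 = 11101
Count the 1s: 1 + 1 + 1 + 1 = 4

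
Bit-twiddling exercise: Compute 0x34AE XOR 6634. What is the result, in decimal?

11588

0x34AE = 11010010101110
6634 = 01100111101010
XOR → 10110101000100 = 11588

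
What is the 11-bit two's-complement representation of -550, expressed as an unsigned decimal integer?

1498

550 in 11 bits: 01000100110
Invert: 10111011001
Add 1:  10111011010 = 1498
(Check: 2^11 - 550 = 2048 - 550 = 1498.)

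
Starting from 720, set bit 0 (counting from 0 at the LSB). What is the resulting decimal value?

x = 01011010000
bit 0 is currently 0; set it via x | (1 << 0) = x | 1
→ 01011010001 = 721

721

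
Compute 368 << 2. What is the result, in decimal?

368 = 00101110000
shift left by 2 → 10111000000 = 1472
(equivalently, 368 × 2^2 = 368 × 4)

1472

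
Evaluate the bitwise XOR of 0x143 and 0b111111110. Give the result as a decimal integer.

0x143 = 101000011
b = 111111110
XOR → 010111101 = 189

189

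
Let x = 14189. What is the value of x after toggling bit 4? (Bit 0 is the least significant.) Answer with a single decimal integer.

x = 11011101101101
bit 4 is currently 0; toggle it via x ^ (1 << 4) = x ^ 16
→ 11011101111101 = 14205

14205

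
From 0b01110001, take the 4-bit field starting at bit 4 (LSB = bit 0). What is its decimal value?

v = 01110001
Shift right by 4: 0111
Mask low 4 bits: 0111 = 7

7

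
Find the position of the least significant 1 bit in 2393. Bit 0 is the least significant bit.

0

2393 = 100101011001
Trailing zeros: 0, so the lowest set bit is bit 0 (value 1).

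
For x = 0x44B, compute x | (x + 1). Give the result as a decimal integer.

x = 10001001011 = 1099
x + 1 = 10001001100
OR    = 10001001111 = 1103
(x | (x + 1) sets the lowest cleared bit.)

1103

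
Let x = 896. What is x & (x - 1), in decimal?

768

x = 1110000000 = 896
x - 1 = 1101111111
AND   = 1100000000 = 768
(x & (x - 1) clears the lowest set bit of x.)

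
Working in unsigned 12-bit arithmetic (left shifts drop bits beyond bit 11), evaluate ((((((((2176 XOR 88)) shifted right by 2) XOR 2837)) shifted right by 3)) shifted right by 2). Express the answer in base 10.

2176 = 100010000000
88 = 000001011000
→ XOR → 100011011000 = 2264
→ shifted right by 2 → 001000110110 = 566
2837 = 101100010101
→ XOR → 100100100011 = 2339
→ shifted right by 3 → 000100100100 = 292
→ shifted right by 2 → 000001001001 = 73

73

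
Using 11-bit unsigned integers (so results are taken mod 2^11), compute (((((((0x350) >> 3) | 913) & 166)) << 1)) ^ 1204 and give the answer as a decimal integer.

1520

0x350 = 01101010000
→ >> 3 → 00001101010 = 106
913 = 01110010001
→ | → 01111111011 = 1019
166 = 00010100110
→ & → 00010100010 = 162
→ << 1 (mod 2^11) → 00101000100 = 324
1204 = 10010110100
→ ^ → 10111110000 = 1520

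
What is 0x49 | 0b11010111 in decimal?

223

0x49 = 01001001
b = 11010111
 OR → 11011111 = 223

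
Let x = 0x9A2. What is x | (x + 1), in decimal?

2467

x = 100110100010 = 2466
x + 1 = 100110100011
OR    = 100110100011 = 2467
(x | (x + 1) sets the lowest cleared bit.)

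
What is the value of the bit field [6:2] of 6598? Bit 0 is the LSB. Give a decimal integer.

17

v = 1100111000110
Shift right by 2: 11001110001
Mask low 5 bits: 10001 = 17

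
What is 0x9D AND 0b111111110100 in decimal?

0x9D = 000010011101
b = 111111110100
AND → 000010010100 = 148

148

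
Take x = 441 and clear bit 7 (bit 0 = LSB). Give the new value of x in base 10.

313

x = 0110111001
bit 7 is currently 1; clear it via x & ~(1 << 7) = x & ~128
→ 0100111001 = 313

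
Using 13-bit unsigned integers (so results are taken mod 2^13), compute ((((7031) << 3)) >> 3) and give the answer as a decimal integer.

887

7031 = 1101101110111
→ << 3 (mod 2^13) → 1101110111000 = 7096
→ >> 3 → 0001101110111 = 887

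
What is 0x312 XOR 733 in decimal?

463

0x312 = 1100010010
733 = 1011011101
XOR → 0111001111 = 463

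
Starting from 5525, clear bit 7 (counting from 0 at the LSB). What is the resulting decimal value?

5397

x = 1010110010101
bit 7 is currently 1; clear it via x & ~(1 << 7) = x & ~128
→ 1010100010101 = 5397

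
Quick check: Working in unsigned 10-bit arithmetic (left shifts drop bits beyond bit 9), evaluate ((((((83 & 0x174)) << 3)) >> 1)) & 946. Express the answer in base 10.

83 = 0001010011
0x174 = 0101110100
→ & → 0001010000 = 80
→ << 3 (mod 2^10) → 1010000000 = 640
→ >> 1 → 0101000000 = 320
946 = 1110110010
→ & → 0100000000 = 256

256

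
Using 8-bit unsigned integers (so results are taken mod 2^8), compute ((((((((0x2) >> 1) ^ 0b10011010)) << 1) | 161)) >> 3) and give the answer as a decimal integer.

0x2 = 00000010
→ >> 1 → 00000001 = 1
0b10011010 = 10011010
→ ^ → 10011011 = 155
→ << 1 (mod 2^8) → 00110110 = 54
161 = 10100001
→ | → 10110111 = 183
→ >> 3 → 00010110 = 22

22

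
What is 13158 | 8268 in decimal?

13166

13158 = 11001101100110
8268 = 10000001001100
 OR → 11001101101110 = 13166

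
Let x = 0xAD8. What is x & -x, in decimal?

8

x = 101011011000 = 2776
-x (two's complement) = …010100101000
AND   = 000000001000 = 8
(x & -x isolates the lowest set bit of x.)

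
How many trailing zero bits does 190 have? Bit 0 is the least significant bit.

1

190 = 10111110
Trailing zeros: 1, so the lowest set bit is bit 1 (value 2).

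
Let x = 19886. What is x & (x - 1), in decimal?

x = 100110110101110 = 19886
x - 1 = 100110110101101
AND   = 100110110101100 = 19884
(x & (x - 1) clears the lowest set bit of x.)

19884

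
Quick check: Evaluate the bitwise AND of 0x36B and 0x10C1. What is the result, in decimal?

0x36B = 0001101101011
0x10C1 = 1000011000001
AND → 0000001000001 = 65

65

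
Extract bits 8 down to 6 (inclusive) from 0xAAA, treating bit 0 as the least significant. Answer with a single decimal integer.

2

v = 0101010101010
Shift right by 6: 0101010
Mask low 3 bits: 010 = 2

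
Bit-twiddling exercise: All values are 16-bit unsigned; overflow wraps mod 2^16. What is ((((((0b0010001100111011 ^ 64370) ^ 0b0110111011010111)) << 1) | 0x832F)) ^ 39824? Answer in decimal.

0b0010001100111011 = 0010001100111011
64370 = 1111101101110010
→ ^ → 1101100001001001 = 55369
0b0110111011010111 = 0110111011010111
→ ^ → 1011011010011110 = 46750
→ << 1 (mod 2^16) → 0110110100111100 = 27964
0x832F = 1000001100101111
→ | → 1110111100111111 = 61247
39824 = 1001101110010000
→ ^ → 0111010010101111 = 29871

29871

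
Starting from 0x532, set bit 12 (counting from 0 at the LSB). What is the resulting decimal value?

5426

x = 0010100110010
bit 12 is currently 0; set it via x | (1 << 12) = x | 4096
→ 1010100110010 = 5426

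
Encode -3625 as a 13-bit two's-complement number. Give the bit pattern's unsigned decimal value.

3625 in 13 bits: 0111000101001
Invert: 1000111010110
Add 1:  1000111010111 = 4567
(Check: 2^13 - 3625 = 8192 - 3625 = 4567.)

4567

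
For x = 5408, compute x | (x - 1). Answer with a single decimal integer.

5439

x = 1010100100000 = 5408
x - 1 = 1010100011111
OR    = 1010100111111 = 5439
(x | (x - 1) sets all bits below the lowest set bit.)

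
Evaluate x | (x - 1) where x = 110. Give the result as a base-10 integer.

111

x = 1101110 = 110
x - 1 = 1101101
OR    = 1101111 = 111
(x | (x - 1) sets all bits below the lowest set bit.)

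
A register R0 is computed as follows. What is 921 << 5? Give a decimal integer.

29472

921 = 000001110011001
shift left by 5 → 111001100100000 = 29472
(equivalently, 921 × 2^5 = 921 × 32)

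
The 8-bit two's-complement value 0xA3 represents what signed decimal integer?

-93

pattern = 10100011 (MSB is 1 ⇒ negative)
Invert: 01011100, add 1 → 01011101 = 93, so the value is -93.
(Equivalently: 163 - 2^8 = 163 - 256 = -93.)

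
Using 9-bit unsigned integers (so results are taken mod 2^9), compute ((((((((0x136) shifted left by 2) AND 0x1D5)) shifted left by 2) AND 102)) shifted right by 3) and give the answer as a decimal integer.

8

0x136 = 100110110
→ shifted left by 2 (mod 2^9) → 011011000 = 216
0x1D5 = 111010101
→ AND → 011010000 = 208
→ shifted left by 2 (mod 2^9) → 101000000 = 320
102 = 001100110
→ AND → 001000000 = 64
→ shifted right by 3 → 000001000 = 8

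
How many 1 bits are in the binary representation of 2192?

3

2192 = 100010010000
Count the 1s: 1 + 1 + 1 = 3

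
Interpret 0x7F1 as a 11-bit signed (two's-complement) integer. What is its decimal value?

pattern = 11111110001 (MSB is 1 ⇒ negative)
Invert: 00000001110, add 1 → 00000001111 = 15, so the value is -15.
(Equivalently: 2033 - 2^11 = 2033 - 2048 = -15.)

-15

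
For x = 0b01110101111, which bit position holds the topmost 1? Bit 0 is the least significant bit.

9

0b01110101111 = 1110101111
The topmost 1 is at position 9 (since 2^9 = 512 ≤ 943 < 1024).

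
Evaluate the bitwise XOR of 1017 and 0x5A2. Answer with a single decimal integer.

1627

1017 = 01111111001
0x5A2 = 10110100010
XOR → 11001011011 = 1627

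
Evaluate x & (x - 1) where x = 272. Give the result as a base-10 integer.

x = 100010000 = 272
x - 1 = 100001111
AND   = 100000000 = 256
(x & (x - 1) clears the lowest set bit of x.)

256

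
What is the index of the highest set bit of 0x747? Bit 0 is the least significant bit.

10

0x747 = 11101000111
The topmost 1 is at position 10 (since 2^10 = 1024 ≤ 1863 < 2048).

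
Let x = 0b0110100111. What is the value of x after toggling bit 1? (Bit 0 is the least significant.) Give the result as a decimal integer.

421

x = 0110100111
bit 1 is currently 1; toggle it via x ^ (1 << 1) = x ^ 2
→ 0110100101 = 421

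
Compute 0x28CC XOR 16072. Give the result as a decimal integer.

5636

0x28CC = 10100011001100
16072 = 11111011001000
XOR → 01011000000100 = 5636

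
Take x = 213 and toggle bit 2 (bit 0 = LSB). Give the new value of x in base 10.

x = 11010101
bit 2 is currently 1; toggle it via x ^ (1 << 2) = x ^ 4
→ 11010001 = 209

209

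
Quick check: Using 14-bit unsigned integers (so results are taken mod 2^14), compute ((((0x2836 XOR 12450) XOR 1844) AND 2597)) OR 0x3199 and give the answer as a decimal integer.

15289

0x2836 = 10100000110110
12450 = 11000010100010
→ XOR → 01100010010100 = 6292
1844 = 00011100110100
→ XOR → 01111110100000 = 8096
2597 = 00101000100101
→ AND → 00101000100000 = 2592
0x3199 = 11000110011001
→ OR → 11101110111001 = 15289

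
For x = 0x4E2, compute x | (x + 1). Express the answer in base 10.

1251

x = 10011100010 = 1250
x + 1 = 10011100011
OR    = 10011100011 = 1251
(x | (x + 1) sets the lowest cleared bit.)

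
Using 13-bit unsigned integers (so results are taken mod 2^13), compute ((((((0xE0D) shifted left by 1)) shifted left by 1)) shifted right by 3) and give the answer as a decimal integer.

0xE0D = 0111000001101
→ shifted left by 1 (mod 2^13) → 1110000011010 = 7194
→ shifted left by 1 (mod 2^13) → 1100000110100 = 6196
→ shifted right by 3 → 0001100000110 = 774

774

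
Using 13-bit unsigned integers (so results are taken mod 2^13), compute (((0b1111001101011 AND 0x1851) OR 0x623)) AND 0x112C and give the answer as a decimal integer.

4128

0b1111001101011 = 1111001101011
0x1851 = 1100001010001
→ AND → 1100001000001 = 6209
0x623 = 0011000100011
→ OR → 1111001100011 = 7779
0x112C = 1000100101100
→ AND → 1000000100000 = 4128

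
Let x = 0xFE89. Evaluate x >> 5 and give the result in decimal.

2036

0xFE89 = 1111111010001001
shift right by 5 → 0000011111110100 = 2036
(equivalently, floor(65161 / 32))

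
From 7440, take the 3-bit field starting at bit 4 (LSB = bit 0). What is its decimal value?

v = 01110100010000
Shift right by 4: 0111010001
Mask low 3 bits: 001 = 1

1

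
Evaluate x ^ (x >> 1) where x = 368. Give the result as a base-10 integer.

x = 101110000 = 368
x>>1 = 010111000
XOR  = 111001000 = 456
(x ^ (x >> 1) gives the standard binary-reflected Gray code of x.)

456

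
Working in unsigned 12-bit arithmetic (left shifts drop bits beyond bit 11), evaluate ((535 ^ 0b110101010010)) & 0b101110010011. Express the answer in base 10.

535 = 001000010111
0b110101010010 = 110101010010
→ ^ → 111101000101 = 3909
0b101110010011 = 101110010011
→ & → 101100000001 = 2817

2817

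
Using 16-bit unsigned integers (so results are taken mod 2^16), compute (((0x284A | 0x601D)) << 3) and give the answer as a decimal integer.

17144

0x284A = 0010100001001010
0x601D = 0110000000011101
→ | → 0110100001011111 = 26719
→ << 3 (mod 2^16) → 0100001011111000 = 17144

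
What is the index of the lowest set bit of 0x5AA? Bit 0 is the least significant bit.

1

0x5AA = 10110101010
Trailing zeros: 1, so the lowest set bit is bit 1 (value 2).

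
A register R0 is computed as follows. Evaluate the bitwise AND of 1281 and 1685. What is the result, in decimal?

1025

1281 = 10100000001
1685 = 11010010101
AND → 10000000001 = 1025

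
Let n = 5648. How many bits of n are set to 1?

4

5648 = 1011000010000
Count the 1s: 1 + 1 + 1 + 1 = 4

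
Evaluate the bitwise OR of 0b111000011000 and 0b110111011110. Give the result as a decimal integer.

4062

a = 111000011000
b = 110111011110
 OR → 111111011110 = 4062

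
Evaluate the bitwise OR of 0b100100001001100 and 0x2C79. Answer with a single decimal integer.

a = 100100001001100
0x2C79 = 010110001111001
 OR → 110110001111101 = 27773

27773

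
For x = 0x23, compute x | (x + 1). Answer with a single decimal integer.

39

x = 100011 = 35
x + 1 = 100100
OR    = 100111 = 39
(x | (x + 1) sets the lowest cleared bit.)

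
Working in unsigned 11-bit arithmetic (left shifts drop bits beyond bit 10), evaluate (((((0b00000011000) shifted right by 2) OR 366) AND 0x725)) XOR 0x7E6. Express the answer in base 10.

1730

0b00000011000 = 00000011000
→ shifted right by 2 → 00000000110 = 6
366 = 00101101110
→ OR → 00101101110 = 366
0x725 = 11100100101
→ AND → 00100100100 = 292
0x7E6 = 11111100110
→ XOR → 11011000010 = 1730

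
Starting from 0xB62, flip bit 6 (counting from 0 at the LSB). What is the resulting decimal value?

x = 101101100010
bit 6 is currently 1; toggle it via x ^ (1 << 6) = x ^ 64
→ 101100100010 = 2850

2850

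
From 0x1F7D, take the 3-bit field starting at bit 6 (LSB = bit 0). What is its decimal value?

v = 1111101111101
Shift right by 6: 1111101
Mask low 3 bits: 101 = 5

5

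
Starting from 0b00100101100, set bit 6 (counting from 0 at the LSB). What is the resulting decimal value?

x = 00100101100
bit 6 is currently 0; set it via x | (1 << 6) = x | 64
→ 00101101100 = 364

364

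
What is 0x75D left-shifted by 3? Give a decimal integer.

15080

0x75D = 00011101011101
shift left by 3 → 11101011101000 = 15080
(equivalently, 1885 × 2^3 = 1885 × 8)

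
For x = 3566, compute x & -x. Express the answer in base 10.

x = 110111101110 = 3566
-x (two's complement) = …001000010010
AND   = 000000000010 = 2
(x & -x isolates the lowest set bit of x.)

2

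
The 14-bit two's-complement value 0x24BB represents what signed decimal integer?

pattern = 10010010111011 (MSB is 1 ⇒ negative)
Invert: 01101101000100, add 1 → 01101101000101 = 6981, so the value is -6981.
(Equivalently: 9403 - 2^14 = 9403 - 16384 = -6981.)

-6981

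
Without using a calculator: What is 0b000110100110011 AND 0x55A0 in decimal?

a = 000110100110011
0x55A0 = 101010110100000
AND → 000010100100000 = 1312

1312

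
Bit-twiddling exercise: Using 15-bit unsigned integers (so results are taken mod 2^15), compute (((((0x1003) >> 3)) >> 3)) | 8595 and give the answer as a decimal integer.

0x1003 = 001000000000011
→ >> 3 → 000001000000000 = 512
→ >> 3 → 000000001000000 = 64
8595 = 010000110010011
→ | → 010000111010011 = 8659

8659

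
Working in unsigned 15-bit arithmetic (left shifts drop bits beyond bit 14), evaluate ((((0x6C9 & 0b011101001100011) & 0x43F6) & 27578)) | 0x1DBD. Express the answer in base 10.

0x6C9 = 000011011001001
0b011101001100011 = 011101001100011
→ & → 000001001000001 = 577
0x43F6 = 100001111110110
→ & → 000001001000000 = 576
27578 = 110101110111010
→ & → 000001000000000 = 512
0x1DBD = 001110110111101
→ | → 001111110111101 = 8125

8125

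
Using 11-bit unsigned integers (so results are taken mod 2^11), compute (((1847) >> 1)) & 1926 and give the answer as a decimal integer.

898

1847 = 11100110111
→ >> 1 → 01110011011 = 923
1926 = 11110000110
→ & → 01110000010 = 898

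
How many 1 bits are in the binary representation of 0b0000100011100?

n = 100011100
Count the 1s: 1 + 1 + 1 + 1 = 4

4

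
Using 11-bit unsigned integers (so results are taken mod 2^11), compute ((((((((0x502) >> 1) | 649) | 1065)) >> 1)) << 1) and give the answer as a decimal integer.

0x502 = 10100000010
→ >> 1 → 01010000001 = 641
649 = 01010001001
→ | → 01010001001 = 649
1065 = 10000101001
→ | → 11010101001 = 1705
→ >> 1 → 01101010100 = 852
→ << 1 (mod 2^11) → 11010101000 = 1704

1704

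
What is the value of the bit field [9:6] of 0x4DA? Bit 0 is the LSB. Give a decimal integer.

v = 010011011010
Shift right by 6: 010011
Mask low 4 bits: 0011 = 3

3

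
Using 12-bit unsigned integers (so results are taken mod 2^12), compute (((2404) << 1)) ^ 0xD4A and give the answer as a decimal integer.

2404 = 100101100100
→ << 1 (mod 2^12) → 001011001000 = 712
0xD4A = 110101001010
→ ^ → 111110000010 = 3970

3970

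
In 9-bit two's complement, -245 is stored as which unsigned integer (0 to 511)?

245 in 9 bits: 011110101
Invert: 100001010
Add 1:  100001011 = 267
(Check: 2^9 - 245 = 512 - 245 = 267.)

267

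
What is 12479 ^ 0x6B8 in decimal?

13831

12479 = 11000010111111
0x6B8 = 00011010111000
XOR → 11011000000111 = 13831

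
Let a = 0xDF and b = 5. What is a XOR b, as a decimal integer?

218

0xDF = 11011111
5 = 00000101
XOR → 11011010 = 218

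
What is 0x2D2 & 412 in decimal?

144

0x2D2 = 1011010010
412 = 0110011100
AND → 0010010000 = 144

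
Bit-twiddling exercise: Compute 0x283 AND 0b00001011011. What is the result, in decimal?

3

0x283 = 1010000011
b = 0001011011
AND → 0000000011 = 3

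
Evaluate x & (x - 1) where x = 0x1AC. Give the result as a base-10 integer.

424

x = 110101100 = 428
x - 1 = 110101011
AND   = 110101000 = 424
(x & (x - 1) clears the lowest set bit of x.)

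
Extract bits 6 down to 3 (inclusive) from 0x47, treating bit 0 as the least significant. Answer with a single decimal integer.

v = 0001000111
Shift right by 3: 0001000
Mask low 4 bits: 1000 = 8

8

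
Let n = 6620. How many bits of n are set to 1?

6620 = 1100111011100
Count the 1s: 1 + 1 + 1 + 1 + 1 + 1 + 1 + 1 = 8

8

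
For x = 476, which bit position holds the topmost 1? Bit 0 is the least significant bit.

476 = 111011100
The topmost 1 is at position 8 (since 2^8 = 256 ≤ 476 < 512).

8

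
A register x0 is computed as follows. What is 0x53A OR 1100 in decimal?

1406

0x53A = 10100111010
1100 = 10001001100
 OR → 10101111110 = 1406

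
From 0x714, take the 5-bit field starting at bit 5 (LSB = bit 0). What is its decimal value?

24

v = 011100010100
Shift right by 5: 0111000
Mask low 5 bits: 11000 = 24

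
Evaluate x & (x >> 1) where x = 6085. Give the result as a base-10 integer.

x = 1011111000101 = 6085
x>>1 = 0101111100010
AND  = 0001111000000 = 960
(x & (x >> 1) has a 1 wherever x has two consecutive 1 bits.)

960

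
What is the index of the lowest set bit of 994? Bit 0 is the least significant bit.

994 = 1111100010
Trailing zeros: 1, so the lowest set bit is bit 1 (value 2).

1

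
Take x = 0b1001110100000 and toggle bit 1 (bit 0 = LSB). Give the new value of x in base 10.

x = 1001110100000
bit 1 is currently 0; toggle it via x ^ (1 << 1) = x ^ 2
→ 1001110100010 = 5026

5026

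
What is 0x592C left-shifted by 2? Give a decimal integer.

91312

0x592C = 00101100100101100
shift left by 2 → 10110010010110000 = 91312
(equivalently, 22828 × 2^2 = 22828 × 4)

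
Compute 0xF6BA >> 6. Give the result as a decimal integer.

986

0xF6BA = 1111011010111010
shift right by 6 → 0000001111011010 = 986
(equivalently, floor(63162 / 64))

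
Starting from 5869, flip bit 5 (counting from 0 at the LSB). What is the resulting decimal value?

x = 1011011101101
bit 5 is currently 1; toggle it via x ^ (1 << 5) = x ^ 32
→ 1011011001101 = 5837

5837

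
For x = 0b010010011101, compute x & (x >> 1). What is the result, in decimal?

12

x = 10010011101 = 1181
x>>1 = 01001001110
AND  = 00000001100 = 12
(x & (x >> 1) has a 1 wherever x has two consecutive 1 bits.)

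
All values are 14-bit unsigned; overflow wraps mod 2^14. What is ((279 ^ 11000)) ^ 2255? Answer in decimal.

8992

279 = 00000100010111
11000 = 10101011111000
→ ^ → 10101111101111 = 11247
2255 = 00100011001111
→ ^ → 10001100100000 = 8992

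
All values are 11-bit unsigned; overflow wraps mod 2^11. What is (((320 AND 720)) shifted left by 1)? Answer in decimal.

128

320 = 00101000000
720 = 01011010000
→ AND → 00001000000 = 64
→ shifted left by 1 (mod 2^11) → 00010000000 = 128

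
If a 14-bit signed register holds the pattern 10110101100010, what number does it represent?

pattern = 10110101100010 (MSB is 1 ⇒ negative)
Invert: 01001010011101, add 1 → 01001010011110 = 4766, so the value is -4766.
(Equivalently: 11618 - 2^14 = 11618 - 16384 = -4766.)

-4766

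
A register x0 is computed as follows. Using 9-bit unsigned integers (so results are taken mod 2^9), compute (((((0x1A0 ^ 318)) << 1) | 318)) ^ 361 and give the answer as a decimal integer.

0x1A0 = 110100000
318 = 100111110
→ ^ → 010011110 = 158
→ << 1 (mod 2^9) → 100111100 = 316
318 = 100111110
→ | → 100111110 = 318
361 = 101101001
→ ^ → 001010111 = 87

87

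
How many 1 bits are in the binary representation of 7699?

7

7699 = 1111000010011
Count the 1s: 1 + 1 + 1 + 1 + 1 + 1 + 1 = 7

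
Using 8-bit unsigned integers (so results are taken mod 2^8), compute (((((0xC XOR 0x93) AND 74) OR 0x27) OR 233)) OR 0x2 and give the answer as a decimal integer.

239

0xC = 00001100
0x93 = 10010011
→ XOR → 10011111 = 159
74 = 01001010
→ AND → 00001010 = 10
0x27 = 00100111
→ OR → 00101111 = 47
233 = 11101001
→ OR → 11101111 = 239
0x2 = 00000010
→ OR → 11101111 = 239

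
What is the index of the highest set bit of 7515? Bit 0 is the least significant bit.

12

7515 = 1110101011011
The topmost 1 is at position 12 (since 2^12 = 4096 ≤ 7515 < 8192).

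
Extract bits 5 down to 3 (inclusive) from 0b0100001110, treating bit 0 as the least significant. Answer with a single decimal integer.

1

v = 0100001110
Shift right by 3: 0100001
Mask low 3 bits: 001 = 1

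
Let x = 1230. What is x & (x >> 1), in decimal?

x = 10011001110 = 1230
x>>1 = 01001100111
AND  = 00001000110 = 70
(x & (x >> 1) has a 1 wherever x has two consecutive 1 bits.)

70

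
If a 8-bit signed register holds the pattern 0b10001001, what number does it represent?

pattern = 10001001 (MSB is 1 ⇒ negative)
Invert: 01110110, add 1 → 01110111 = 119, so the value is -119.
(Equivalently: 137 - 2^8 = 137 - 256 = -119.)

-119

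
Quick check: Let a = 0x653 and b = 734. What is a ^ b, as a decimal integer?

1165

0x653 = 11001010011
734 = 01011011110
XOR → 10010001101 = 1165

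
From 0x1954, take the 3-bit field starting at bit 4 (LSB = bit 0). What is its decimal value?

v = 1100101010100
Shift right by 4: 110010101
Mask low 3 bits: 101 = 5

5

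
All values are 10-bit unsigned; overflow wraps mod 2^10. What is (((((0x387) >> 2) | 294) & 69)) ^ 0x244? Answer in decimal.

513

0x387 = 1110000111
→ >> 2 → 0011100001 = 225
294 = 0100100110
→ | → 0111100111 = 487
69 = 0001000101
→ & → 0001000101 = 69
0x244 = 1001000100
→ ^ → 1000000001 = 513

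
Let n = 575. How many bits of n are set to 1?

575 = 1000111111
Count the 1s: 1 + 1 + 1 + 1 + 1 + 1 + 1 = 7

7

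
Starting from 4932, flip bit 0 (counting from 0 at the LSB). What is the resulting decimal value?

4933

x = 001001101000100
bit 0 is currently 0; toggle it via x ^ (1 << 0) = x ^ 1
→ 001001101000101 = 4933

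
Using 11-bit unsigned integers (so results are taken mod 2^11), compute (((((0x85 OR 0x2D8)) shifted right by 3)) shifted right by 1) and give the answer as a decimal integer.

45

0x85 = 00010000101
0x2D8 = 01011011000
→ OR → 01011011101 = 733
→ shifted right by 3 → 00001011011 = 91
→ shifted right by 1 → 00000101101 = 45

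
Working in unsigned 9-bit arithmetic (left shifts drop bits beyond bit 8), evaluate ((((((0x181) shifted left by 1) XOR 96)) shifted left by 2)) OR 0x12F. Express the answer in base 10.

0x181 = 110000001
→ shifted left by 1 (mod 2^9) → 100000010 = 258
96 = 001100000
→ XOR → 101100010 = 354
→ shifted left by 2 (mod 2^9) → 110001000 = 392
0x12F = 100101111
→ OR → 110101111 = 431

431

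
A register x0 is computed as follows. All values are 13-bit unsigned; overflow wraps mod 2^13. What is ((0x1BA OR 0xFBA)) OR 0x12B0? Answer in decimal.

8122

0x1BA = 0000110111010
0xFBA = 0111110111010
→ OR → 0111110111010 = 4026
0x12B0 = 1001010110000
→ OR → 1111110111010 = 8122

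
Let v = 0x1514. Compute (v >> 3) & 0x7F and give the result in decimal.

v = 1010100010100
Shift right by 3: 1010100010
Mask low 7 bits: 0100010 = 34

34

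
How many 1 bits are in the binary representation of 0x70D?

6

0x70D = 11100001101
Count the 1s: 1 + 1 + 1 + 1 + 1 + 1 = 6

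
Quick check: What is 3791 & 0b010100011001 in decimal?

1033

3791 = 111011001111
b = 010100011001
AND → 010000001001 = 1033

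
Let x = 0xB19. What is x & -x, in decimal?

1

x = 101100011001 = 2841
-x (two's complement) = …010011100111
AND   = 000000000001 = 1
(x & -x isolates the lowest set bit of x.)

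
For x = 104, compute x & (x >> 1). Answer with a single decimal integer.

32

x = 1101000 = 104
x>>1 = 0110100
AND  = 0100000 = 32
(x & (x >> 1) has a 1 wherever x has two consecutive 1 bits.)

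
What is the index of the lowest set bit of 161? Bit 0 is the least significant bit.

161 = 10100001
Trailing zeros: 0, so the lowest set bit is bit 0 (value 1).

0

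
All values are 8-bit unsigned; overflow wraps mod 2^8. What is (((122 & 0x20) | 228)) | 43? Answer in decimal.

239

122 = 01111010
0x20 = 00100000
→ & → 00100000 = 32
228 = 11100100
→ | → 11100100 = 228
43 = 00101011
→ | → 11101111 = 239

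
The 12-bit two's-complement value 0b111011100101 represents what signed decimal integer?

-283

pattern = 111011100101 (MSB is 1 ⇒ negative)
Invert: 000100011010, add 1 → 000100011011 = 283, so the value is -283.
(Equivalently: 3813 - 2^12 = 3813 - 4096 = -283.)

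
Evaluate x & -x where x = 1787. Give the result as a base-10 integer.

1

x = 11011111011 = 1787
-x (two's complement) = …00100000101
AND   = 00000000001 = 1
(x & -x isolates the lowest set bit of x.)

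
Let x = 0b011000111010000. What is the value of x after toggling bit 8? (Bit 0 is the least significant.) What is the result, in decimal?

12496

x = 011000111010000
bit 8 is currently 1; toggle it via x ^ (1 << 8) = x ^ 256
→ 011000011010000 = 12496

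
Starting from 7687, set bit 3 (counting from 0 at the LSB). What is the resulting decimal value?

x = 01111000000111
bit 3 is currently 0; set it via x | (1 << 3) = x | 8
→ 01111000001111 = 7695

7695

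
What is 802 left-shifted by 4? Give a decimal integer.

802 = 00001100100010
shift left by 4 → 11001000100000 = 12832
(equivalently, 802 × 2^4 = 802 × 16)

12832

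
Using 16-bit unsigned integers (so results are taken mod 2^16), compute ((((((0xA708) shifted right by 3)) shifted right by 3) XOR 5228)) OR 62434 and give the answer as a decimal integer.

63474

0xA708 = 1010011100001000
→ shifted right by 3 → 0001010011100001 = 5345
→ shifted right by 3 → 0000001010011100 = 668
5228 = 0001010001101100
→ XOR → 0001011011110000 = 5872
62434 = 1111001111100010
→ OR → 1111011111110010 = 63474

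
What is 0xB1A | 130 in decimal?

2970

0xB1A = 101100011010
130 = 000010000010
 OR → 101110011010 = 2970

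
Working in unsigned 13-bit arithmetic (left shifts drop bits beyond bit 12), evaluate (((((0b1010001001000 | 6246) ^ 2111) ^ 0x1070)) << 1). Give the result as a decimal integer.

2114

0b1010001001000 = 1010001001000
6246 = 1100001100110
→ | → 1110001101110 = 7278
2111 = 0100000111111
→ ^ → 1010001010001 = 5201
0x1070 = 1000001110000
→ ^ → 0010000100001 = 1057
→ << 1 (mod 2^13) → 0100001000010 = 2114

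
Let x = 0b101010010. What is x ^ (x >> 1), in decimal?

x = 101010010 = 338
x>>1 = 010101001
XOR  = 111111011 = 507
(x ^ (x >> 1) gives the standard binary-reflected Gray code of x.)

507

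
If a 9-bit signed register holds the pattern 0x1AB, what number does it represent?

pattern = 110101011 (MSB is 1 ⇒ negative)
Invert: 001010100, add 1 → 001010101 = 85, so the value is -85.
(Equivalently: 427 - 2^9 = 427 - 512 = -85.)

-85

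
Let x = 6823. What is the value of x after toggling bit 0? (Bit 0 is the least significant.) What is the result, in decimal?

6822

x = 01101010100111
bit 0 is currently 1; toggle it via x ^ (1 << 0) = x ^ 1
→ 01101010100110 = 6822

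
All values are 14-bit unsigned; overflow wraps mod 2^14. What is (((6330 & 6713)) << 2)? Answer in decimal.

6330 = 01100010111010
6713 = 01101000111001
→ & → 01100000111000 = 6200
→ << 2 (mod 2^14) → 10000011100000 = 8416

8416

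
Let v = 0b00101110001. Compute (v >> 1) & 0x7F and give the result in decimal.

v = 00101110001
Shift right by 1: 0010111000
Mask low 7 bits: 0111000 = 56

56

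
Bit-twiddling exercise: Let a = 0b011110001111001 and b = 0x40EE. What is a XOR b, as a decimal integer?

31895

a = 011110001111001
0x40EE = 100000011101110
XOR → 111110010010111 = 31895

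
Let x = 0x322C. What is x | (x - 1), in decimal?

x = 11001000101100 = 12844
x - 1 = 11001000101011
OR    = 11001000101111 = 12847
(x | (x - 1) sets all bits below the lowest set bit.)

12847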